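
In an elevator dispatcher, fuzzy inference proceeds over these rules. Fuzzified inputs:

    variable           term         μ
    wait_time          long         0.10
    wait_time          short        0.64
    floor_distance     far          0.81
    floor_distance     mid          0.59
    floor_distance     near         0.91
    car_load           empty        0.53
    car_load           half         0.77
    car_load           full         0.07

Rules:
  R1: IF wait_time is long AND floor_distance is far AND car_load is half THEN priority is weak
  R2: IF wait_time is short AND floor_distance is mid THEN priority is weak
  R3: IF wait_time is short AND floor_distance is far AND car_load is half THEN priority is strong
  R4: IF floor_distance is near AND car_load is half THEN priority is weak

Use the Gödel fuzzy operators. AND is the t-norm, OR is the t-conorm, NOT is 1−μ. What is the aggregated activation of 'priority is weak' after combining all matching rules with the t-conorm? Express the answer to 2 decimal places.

0.77

R1: long=0.10, far=0.81, half=0.77; AND[min(a, b)] → w = 0.10
R2: short=0.64, mid=0.59; AND[min(a, b)] → w = 0.59
R3: short=0.64, far=0.81, half=0.77; AND[min(a, b)] → w = 0.64
R4: near=0.91, half=0.77; AND[min(a, b)] → w = 0.77
Rules with consequent 'weak': {R1, R2, R4} → strengths 0.10, 0.59, 0.77
Aggregate via t-conorm [max(a, b)]: 0.77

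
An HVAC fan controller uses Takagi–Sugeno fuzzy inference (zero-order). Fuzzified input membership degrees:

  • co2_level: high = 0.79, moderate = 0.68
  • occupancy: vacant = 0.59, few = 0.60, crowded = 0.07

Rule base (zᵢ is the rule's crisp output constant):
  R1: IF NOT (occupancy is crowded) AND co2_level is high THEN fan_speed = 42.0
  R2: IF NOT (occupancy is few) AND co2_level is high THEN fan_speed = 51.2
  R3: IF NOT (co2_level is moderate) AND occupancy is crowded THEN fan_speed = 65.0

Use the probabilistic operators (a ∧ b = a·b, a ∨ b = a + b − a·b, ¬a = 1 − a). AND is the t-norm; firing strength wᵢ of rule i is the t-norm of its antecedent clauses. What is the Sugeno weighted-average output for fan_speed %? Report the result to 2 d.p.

45.19

R1 (z=42.0): ¬crowded=1−0.07=0.93, high=0.79; AND[a·b] → w = 0.7347
R2 (z=51.2): ¬few=1−0.60=0.40, high=0.79; AND[a·b] → w = 0.3160
R3 (z=65.0): ¬moderate=1−0.68=0.32, crowded=0.07; AND[a·b] → w = 0.0224
Weighted average = (0.7347·42.0 + 0.3160·51.2 + 0.0224·65.0) / (0.7347 + 0.3160 + 0.0224)
  = 48.4926 / 1.0731 = 45.19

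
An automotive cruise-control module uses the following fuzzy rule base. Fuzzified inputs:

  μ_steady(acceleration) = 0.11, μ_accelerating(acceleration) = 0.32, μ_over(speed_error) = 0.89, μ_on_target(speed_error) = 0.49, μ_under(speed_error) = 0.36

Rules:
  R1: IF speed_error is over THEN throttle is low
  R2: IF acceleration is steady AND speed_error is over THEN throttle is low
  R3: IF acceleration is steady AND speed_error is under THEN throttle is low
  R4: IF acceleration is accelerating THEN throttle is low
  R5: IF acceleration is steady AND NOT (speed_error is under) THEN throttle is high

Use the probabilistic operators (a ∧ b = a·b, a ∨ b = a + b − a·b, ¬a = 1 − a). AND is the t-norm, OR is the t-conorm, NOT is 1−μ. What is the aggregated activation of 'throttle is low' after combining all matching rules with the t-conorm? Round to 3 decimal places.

R1: over=0.89 → w = 0.8900
R2: steady=0.11, over=0.89; AND[a·b] → w = 0.0979
R3: steady=0.11, under=0.36; AND[a·b] → w = 0.0396
R4: accelerating=0.32 → w = 0.3200
R5: steady=0.11, ¬under=1−0.36=0.64; AND[a·b] → w = 0.0704
Rules with consequent 'low': {R1, R2, R3, R4} → strengths 0.8900, 0.0979, 0.0396, 0.3200
Aggregate via t-conorm [a + b − a·b]: 0.9352

0.935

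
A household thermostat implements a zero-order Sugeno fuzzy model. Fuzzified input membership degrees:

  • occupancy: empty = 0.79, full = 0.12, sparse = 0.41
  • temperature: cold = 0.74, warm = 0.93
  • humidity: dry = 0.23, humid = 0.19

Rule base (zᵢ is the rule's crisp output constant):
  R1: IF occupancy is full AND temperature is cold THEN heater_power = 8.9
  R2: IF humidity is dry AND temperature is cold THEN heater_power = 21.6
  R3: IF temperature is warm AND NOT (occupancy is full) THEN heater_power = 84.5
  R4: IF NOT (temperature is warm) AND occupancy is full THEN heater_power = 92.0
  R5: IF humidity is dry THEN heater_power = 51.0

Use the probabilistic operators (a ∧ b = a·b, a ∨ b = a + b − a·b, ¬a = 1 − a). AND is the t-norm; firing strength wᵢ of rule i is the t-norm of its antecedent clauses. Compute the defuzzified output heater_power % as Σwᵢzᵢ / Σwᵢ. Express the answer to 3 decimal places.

R1 (z=8.9): full=0.12, cold=0.74; AND[a·b] → w = 0.0888
R2 (z=21.6): dry=0.23, cold=0.74; AND[a·b] → w = 0.1702
R3 (z=84.5): warm=0.93, ¬full=1−0.12=0.88; AND[a·b] → w = 0.8184
R4 (z=92.0): ¬warm=1−0.93=0.07, full=0.12; AND[a·b] → w = 0.0084
R5 (z=51.0): dry=0.23 → w = 0.2300
Weighted average = (0.0888·8.9 + 0.1702·21.6 + 0.8184·84.5 + 0.0084·92.0 + 0.2300·51.0) / (0.0888 + 0.1702 + 0.8184 + 0.0084 + 0.2300)
  = 86.1242 / 1.3158 = 65.454

65.454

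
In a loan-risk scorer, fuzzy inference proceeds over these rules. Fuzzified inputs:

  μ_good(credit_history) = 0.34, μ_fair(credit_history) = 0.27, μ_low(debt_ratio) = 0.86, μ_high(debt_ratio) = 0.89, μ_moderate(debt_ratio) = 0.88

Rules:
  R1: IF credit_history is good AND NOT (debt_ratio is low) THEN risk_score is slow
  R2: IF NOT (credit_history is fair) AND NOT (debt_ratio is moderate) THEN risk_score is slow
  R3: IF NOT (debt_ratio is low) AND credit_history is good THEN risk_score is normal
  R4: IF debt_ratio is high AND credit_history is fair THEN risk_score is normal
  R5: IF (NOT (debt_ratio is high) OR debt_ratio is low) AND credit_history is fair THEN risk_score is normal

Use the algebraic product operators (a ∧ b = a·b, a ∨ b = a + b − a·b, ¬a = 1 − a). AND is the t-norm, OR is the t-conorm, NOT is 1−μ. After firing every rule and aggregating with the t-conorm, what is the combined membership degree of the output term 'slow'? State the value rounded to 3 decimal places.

0.131

R1: good=0.34, ¬low=1−0.86=0.14; AND[a·b] → w = 0.0476
R2: ¬fair=1−0.27=0.73, ¬moderate=1−0.88=0.12; AND[a·b] → w = 0.0876
R3: ¬low=1−0.86=0.14, good=0.34; AND[a·b] → w = 0.0476
R4: high=0.89, fair=0.27; AND[a·b] → w = 0.2403
R5: (¬high=1−0.89=0.11 OR low=0.86) = 0.8754; AND[a·b] with fair=0.27 → w = 0.2364
Rules with consequent 'slow': {R1, R2} → strengths 0.0476, 0.0876
Aggregate via t-conorm [a + b − a·b]: 0.1310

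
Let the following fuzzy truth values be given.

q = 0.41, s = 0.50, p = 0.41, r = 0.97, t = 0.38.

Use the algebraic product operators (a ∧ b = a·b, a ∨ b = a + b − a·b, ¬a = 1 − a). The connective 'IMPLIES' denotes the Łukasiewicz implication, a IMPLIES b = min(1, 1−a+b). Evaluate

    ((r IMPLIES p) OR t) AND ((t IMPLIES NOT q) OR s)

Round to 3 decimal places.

0.653

r IMPLIES p  [Łukasiewicz: min(1, 1−a+b)] with a=0.9700, b=0.4100 → 0.4400
(r IMPLIES p) OR t = a + b − a·b on (0.4400, 0.3800) = 0.6528
NOT q = 1 − 0.4100 = 0.5900
t IMPLIES NOT q  [Łukasiewicz: min(1, 1−a+b)] with a=0.3800, b=0.5900 → 1.0000
(t IMPLIES NOT q) OR s = a + b − a·b on (1.0000, 0.5000) = 1.0000
((r IMPLIES p) OR t) AND ((t IMPLIES NOT q) OR s) = a·b on (0.6528, 1.0000) = 0.6528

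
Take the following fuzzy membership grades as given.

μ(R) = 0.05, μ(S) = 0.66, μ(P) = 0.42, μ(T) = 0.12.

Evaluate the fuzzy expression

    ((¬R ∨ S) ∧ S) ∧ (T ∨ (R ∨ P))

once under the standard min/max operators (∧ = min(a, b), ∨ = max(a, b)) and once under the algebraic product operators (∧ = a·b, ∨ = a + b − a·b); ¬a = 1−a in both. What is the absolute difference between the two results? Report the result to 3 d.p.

0.086

Under standard min/max:
  ¬R = 1 − 0.05 = 0.95
  ¬R ∨ S = max(a, b) on (0.95, 0.66) = 0.95
  (¬R ∨ S) ∧ S = min(a, b) on (0.95, 0.66) = 0.66
  R ∨ P = max(a, b) on (0.05, 0.42) = 0.42
  T ∨ (R ∨ P) = max(a, b) on (0.12, 0.42) = 0.42
  ((¬R ∨ S) ∧ S) ∧ (T ∨ (R ∨ P)) = min(a, b) on (0.66, 0.42) = 0.42
  → value = 0.4200
Under algebraic product:
  ¬R = 1 − 0.0500 = 0.9500
  ¬R ∨ S = a + b − a·b on (0.9500, 0.6600) = 0.9830
  (¬R ∨ S) ∧ S = a·b on (0.9830, 0.6600) = 0.6488
  R ∨ P = a + b − a·b on (0.0500, 0.4200) = 0.4490
  T ∨ (R ∨ P) = a + b − a·b on (0.1200, 0.4490) = 0.5151
  ((¬R ∨ S) ∧ S) ∧ (T ∨ (R ∨ P)) = a·b on (0.6488, 0.5151) = 0.3342
  → value = 0.3342
|0.4200 − 0.3342| = 0.086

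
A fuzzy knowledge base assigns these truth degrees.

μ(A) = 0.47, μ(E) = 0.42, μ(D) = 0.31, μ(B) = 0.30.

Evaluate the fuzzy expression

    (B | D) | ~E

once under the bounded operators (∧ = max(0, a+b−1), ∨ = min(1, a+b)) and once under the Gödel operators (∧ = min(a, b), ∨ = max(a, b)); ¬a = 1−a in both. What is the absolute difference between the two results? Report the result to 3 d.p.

0.420

Under bounded:
  B | D = min(1, a+b) on (0.30, 0.31) = 0.61
  ~E = 1 − 0.42 = 0.58
  (B | D) | ~E = min(1, a+b) on (0.61, 0.58) = 1.00
  → value = 1.0000
Under Gödel:
  B | D = max(a, b) on (0.30, 0.31) = 0.31
  ~E = 1 − 0.42 = 0.58
  (B | D) | ~E = max(a, b) on (0.31, 0.58) = 0.58
  → value = 0.5800
|1.0000 − 0.5800| = 0.420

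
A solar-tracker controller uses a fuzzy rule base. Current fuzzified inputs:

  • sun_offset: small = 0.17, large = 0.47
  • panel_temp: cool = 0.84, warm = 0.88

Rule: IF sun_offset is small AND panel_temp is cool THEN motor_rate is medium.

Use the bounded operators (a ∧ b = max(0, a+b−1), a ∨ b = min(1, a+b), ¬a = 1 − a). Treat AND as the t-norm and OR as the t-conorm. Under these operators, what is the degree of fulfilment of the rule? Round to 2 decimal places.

0.01

firing strength: small=0.17, cool=0.84; AND[max(0, a+b−1)] → w = 0.01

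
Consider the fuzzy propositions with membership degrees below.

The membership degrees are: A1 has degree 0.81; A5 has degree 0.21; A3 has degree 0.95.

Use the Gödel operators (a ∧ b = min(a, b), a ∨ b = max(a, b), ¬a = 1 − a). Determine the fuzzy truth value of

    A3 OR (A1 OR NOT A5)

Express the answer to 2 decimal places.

0.95

NOT A5 = 1 − 0.21 = 0.79
A1 OR NOT A5 = max(a, b) on (0.81, 0.79) = 0.81
A3 OR (A1 OR NOT A5) = max(a, b) on (0.95, 0.81) = 0.95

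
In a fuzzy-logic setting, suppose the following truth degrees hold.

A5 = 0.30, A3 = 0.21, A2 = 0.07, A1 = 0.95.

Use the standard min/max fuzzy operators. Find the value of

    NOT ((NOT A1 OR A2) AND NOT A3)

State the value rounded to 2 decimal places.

NOT A1 = 1 − 0.95 = 0.05
NOT A1 OR A2 = max(a, b) on (0.05, 0.07) = 0.07
NOT A3 = 1 − 0.21 = 0.79
(NOT A1 OR A2) AND NOT A3 = min(a, b) on (0.07, 0.79) = 0.07
NOT ((NOT A1 OR A2) AND NOT A3) = 1 − 0.07 = 0.93

0.93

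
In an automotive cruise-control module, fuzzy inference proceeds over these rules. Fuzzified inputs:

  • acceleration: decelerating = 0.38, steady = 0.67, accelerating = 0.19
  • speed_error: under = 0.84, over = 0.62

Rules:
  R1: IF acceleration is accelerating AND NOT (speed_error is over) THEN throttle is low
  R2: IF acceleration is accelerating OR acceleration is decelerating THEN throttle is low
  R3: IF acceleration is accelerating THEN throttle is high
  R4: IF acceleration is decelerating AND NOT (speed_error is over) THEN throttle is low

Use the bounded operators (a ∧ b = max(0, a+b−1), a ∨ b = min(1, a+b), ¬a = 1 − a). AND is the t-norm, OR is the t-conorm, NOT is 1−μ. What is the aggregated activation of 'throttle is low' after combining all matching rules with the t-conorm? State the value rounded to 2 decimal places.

R1: accelerating=0.19, ¬over=1−0.62=0.38; AND[max(0, a+b−1)] → w = 0.00
R2: accelerating=0.19, decelerating=0.38; OR[min(1, a+b)] → w = 0.57
R3: accelerating=0.19 → w = 0.19
R4: decelerating=0.38, ¬over=1−0.62=0.38; AND[max(0, a+b−1)] → w = 0.00
Rules with consequent 'low': {R1, R2, R4} → strengths 0.00, 0.57, 0.00
Aggregate via t-conorm [min(1, a+b)]: 0.57

0.57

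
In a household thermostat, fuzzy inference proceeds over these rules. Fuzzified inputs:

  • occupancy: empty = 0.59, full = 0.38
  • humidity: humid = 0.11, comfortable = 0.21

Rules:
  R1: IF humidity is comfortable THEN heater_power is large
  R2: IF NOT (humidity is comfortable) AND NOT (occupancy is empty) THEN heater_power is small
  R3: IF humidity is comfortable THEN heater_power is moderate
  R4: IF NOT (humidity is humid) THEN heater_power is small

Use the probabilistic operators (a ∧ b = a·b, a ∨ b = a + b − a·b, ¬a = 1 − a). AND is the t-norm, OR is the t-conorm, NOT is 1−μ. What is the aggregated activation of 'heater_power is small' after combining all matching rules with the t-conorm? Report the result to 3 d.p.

0.926

R1: comfortable=0.21 → w = 0.2100
R2: ¬comfortable=1−0.21=0.79, ¬empty=1−0.59=0.41; AND[a·b] → w = 0.3239
R3: comfortable=0.21 → w = 0.2100
R4: ¬humid=1−0.11=0.89 → w = 0.8900
Rules with consequent 'small': {R2, R4} → strengths 0.3239, 0.8900
Aggregate via t-conorm [a + b − a·b]: 0.9256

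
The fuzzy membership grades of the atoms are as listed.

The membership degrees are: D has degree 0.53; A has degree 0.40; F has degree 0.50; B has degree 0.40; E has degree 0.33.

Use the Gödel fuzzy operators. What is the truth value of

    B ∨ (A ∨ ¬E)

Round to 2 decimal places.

¬E = 1 − 0.33 = 0.67
A ∨ ¬E = max(a, b) on (0.40, 0.67) = 0.67
B ∨ (A ∨ ¬E) = max(a, b) on (0.40, 0.67) = 0.67

0.67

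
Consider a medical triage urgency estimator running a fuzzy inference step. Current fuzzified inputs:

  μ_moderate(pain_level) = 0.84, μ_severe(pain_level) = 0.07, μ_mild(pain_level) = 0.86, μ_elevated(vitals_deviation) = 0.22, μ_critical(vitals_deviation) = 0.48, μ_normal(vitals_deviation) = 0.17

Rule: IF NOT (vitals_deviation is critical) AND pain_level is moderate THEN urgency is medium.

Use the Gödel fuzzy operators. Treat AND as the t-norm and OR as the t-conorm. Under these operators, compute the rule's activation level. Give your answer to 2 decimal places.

0.52

firing strength: ¬critical=1−0.48=0.52, moderate=0.84; AND[min(a, b)] → w = 0.52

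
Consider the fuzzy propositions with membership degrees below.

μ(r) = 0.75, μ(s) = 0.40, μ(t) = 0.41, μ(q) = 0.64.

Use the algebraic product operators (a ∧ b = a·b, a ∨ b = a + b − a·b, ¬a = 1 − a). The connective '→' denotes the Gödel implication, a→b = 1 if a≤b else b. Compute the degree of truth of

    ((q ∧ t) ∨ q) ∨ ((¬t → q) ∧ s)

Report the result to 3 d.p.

0.841

q ∧ t = a·b on (0.6400, 0.4100) = 0.2624
(q ∧ t) ∨ q = a + b − a·b on (0.2624, 0.6400) = 0.7345
¬t = 1 − 0.4100 = 0.5900
¬t → q  [Gödel: 1 if a≤b else b] with a=0.5900, b=0.6400 → 1.0000
(¬t → q) ∧ s = a·b on (1.0000, 0.4000) = 0.4000
((q ∧ t) ∨ q) ∨ ((¬t → q) ∧ s) = a + b − a·b on (0.7345, 0.4000) = 0.8407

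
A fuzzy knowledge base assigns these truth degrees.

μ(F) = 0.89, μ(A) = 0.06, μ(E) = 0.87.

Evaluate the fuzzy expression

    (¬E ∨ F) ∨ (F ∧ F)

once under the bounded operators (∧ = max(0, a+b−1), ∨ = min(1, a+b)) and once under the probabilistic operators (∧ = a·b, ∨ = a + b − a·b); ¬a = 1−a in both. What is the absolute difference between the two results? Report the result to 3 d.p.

Under bounded:
  ¬E = 1 − 0.87 = 0.13
  ¬E ∨ F = min(1, a+b) on (0.13, 0.89) = 1.00
  F ∧ F = max(0, a+b−1) on (0.89, 0.89) = 0.78
  (¬E ∨ F) ∨ (F ∧ F) = min(1, a+b) on (1.00, 0.78) = 1.00
  → value = 1.0000
Under probabilistic:
  ¬E = 1 − 0.8700 = 0.1300
  ¬E ∨ F = a + b − a·b on (0.1300, 0.8900) = 0.9043
  F ∧ F = a·b on (0.8900, 0.8900) = 0.7921
  (¬E ∨ F) ∨ (F ∧ F) = a + b − a·b on (0.9043, 0.7921) = 0.9801
  → value = 0.9801
|1.0000 − 0.9801| = 0.020

0.020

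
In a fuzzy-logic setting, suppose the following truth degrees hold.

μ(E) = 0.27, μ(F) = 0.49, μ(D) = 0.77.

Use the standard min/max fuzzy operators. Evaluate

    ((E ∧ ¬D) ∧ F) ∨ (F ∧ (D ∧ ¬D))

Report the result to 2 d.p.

¬D = 1 − 0.77 = 0.23
E ∧ ¬D = min(a, b) on (0.27, 0.23) = 0.23
(E ∧ ¬D) ∧ F = min(a, b) on (0.23, 0.49) = 0.23
¬D = 1 − 0.77 = 0.23
D ∧ ¬D = min(a, b) on (0.77, 0.23) = 0.23
F ∧ (D ∧ ¬D) = min(a, b) on (0.49, 0.23) = 0.23
((E ∧ ¬D) ∧ F) ∨ (F ∧ (D ∧ ¬D)) = max(a, b) on (0.23, 0.23) = 0.23

0.23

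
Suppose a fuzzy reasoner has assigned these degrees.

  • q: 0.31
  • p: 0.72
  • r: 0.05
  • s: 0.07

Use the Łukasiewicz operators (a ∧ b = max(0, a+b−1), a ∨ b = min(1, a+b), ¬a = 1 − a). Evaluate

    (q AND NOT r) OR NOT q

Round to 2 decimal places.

NOT r = 1 − 0.05 = 0.95
q AND NOT r = max(0, a+b−1) on (0.31, 0.95) = 0.26
NOT q = 1 − 0.31 = 0.69
(q AND NOT r) OR NOT q = min(1, a+b) on (0.26, 0.69) = 0.95

0.95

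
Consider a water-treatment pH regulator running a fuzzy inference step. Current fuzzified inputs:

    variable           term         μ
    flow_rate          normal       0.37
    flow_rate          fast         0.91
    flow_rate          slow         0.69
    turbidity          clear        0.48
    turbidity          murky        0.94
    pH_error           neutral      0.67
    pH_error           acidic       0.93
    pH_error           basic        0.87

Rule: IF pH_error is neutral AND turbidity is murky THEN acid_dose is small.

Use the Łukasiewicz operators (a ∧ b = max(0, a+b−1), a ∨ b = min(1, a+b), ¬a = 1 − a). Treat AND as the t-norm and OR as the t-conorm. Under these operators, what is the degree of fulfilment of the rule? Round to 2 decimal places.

firing strength: neutral=0.67, murky=0.94; AND[max(0, a+b−1)] → w = 0.61

0.61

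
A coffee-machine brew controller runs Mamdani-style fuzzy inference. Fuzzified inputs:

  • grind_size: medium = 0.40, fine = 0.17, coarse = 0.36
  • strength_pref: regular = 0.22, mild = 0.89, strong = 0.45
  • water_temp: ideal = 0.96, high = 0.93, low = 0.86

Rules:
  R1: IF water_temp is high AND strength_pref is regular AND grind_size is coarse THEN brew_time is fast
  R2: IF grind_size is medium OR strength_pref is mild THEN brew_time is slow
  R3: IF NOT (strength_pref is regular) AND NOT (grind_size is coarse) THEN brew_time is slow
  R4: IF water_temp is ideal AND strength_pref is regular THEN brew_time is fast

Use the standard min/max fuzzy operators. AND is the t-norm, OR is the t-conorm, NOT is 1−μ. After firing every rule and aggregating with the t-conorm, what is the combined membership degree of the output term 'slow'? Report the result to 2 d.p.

0.89

R1: high=0.93, regular=0.22, coarse=0.36; AND[min(a, b)] → w = 0.22
R2: medium=0.40, mild=0.89; OR[max(a, b)] → w = 0.89
R3: ¬regular=1−0.22=0.78, ¬coarse=1−0.36=0.64; AND[min(a, b)] → w = 0.64
R4: ideal=0.96, regular=0.22; AND[min(a, b)] → w = 0.22
Rules with consequent 'slow': {R2, R3} → strengths 0.89, 0.64
Aggregate via t-conorm [max(a, b)]: 0.89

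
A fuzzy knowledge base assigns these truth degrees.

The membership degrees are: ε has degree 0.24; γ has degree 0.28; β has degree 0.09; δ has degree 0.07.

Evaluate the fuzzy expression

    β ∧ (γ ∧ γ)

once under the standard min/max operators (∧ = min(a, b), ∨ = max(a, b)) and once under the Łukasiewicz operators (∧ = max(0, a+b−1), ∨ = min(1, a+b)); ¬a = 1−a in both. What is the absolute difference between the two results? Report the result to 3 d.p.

Under standard min/max:
  γ ∧ γ = min(a, b) on (0.28, 0.28) = 0.28
  β ∧ (γ ∧ γ) = min(a, b) on (0.09, 0.28) = 0.09
  → value = 0.0900
Under Łukasiewicz:
  γ ∧ γ = max(0, a+b−1) on (0.28, 0.28) = 0.00
  β ∧ (γ ∧ γ) = max(0, a+b−1) on (0.09, 0.00) = 0.00
  → value = 0.0000
|0.0900 − 0.0000| = 0.090

0.090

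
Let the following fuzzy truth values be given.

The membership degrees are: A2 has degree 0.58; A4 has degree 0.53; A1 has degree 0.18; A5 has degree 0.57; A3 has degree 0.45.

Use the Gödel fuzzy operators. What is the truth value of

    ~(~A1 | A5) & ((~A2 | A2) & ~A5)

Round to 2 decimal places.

0.18

~A1 = 1 − 0.18 = 0.82
~A1 | A5 = max(a, b) on (0.82, 0.57) = 0.82
~(~A1 | A5) = 1 − 0.82 = 0.18
~A2 = 1 − 0.58 = 0.42
~A2 | A2 = max(a, b) on (0.42, 0.58) = 0.58
~A5 = 1 − 0.57 = 0.43
(~A2 | A2) & ~A5 = min(a, b) on (0.58, 0.43) = 0.43
~(~A1 | A5) & ((~A2 | A2) & ~A5) = min(a, b) on (0.18, 0.43) = 0.18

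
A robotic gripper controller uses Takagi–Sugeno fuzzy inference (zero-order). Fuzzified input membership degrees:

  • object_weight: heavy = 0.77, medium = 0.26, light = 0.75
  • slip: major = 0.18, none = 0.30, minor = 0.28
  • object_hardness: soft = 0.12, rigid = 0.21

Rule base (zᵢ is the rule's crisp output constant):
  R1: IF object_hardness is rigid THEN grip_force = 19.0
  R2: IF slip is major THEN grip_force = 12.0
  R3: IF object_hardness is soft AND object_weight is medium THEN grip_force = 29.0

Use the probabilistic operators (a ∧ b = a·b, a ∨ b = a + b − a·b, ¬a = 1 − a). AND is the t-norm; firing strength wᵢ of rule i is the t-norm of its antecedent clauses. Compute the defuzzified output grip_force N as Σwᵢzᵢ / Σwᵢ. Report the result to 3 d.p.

16.749

R1 (z=19.0): rigid=0.21 → w = 0.2100
R2 (z=12.0): major=0.18 → w = 0.1800
R3 (z=29.0): soft=0.12, medium=0.26; AND[a·b] → w = 0.0312
Weighted average = (0.2100·19.0 + 0.1800·12.0 + 0.0312·29.0) / (0.2100 + 0.1800 + 0.0312)
  = 7.0548 / 0.4212 = 16.749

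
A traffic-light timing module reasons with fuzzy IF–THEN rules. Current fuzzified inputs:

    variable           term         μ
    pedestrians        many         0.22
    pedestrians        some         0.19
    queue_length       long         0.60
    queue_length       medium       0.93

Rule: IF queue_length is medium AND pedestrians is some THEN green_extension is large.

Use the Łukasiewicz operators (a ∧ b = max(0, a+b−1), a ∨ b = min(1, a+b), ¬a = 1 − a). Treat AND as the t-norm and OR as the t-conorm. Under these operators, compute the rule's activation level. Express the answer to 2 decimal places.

firing strength: medium=0.93, some=0.19; AND[max(0, a+b−1)] → w = 0.12

0.12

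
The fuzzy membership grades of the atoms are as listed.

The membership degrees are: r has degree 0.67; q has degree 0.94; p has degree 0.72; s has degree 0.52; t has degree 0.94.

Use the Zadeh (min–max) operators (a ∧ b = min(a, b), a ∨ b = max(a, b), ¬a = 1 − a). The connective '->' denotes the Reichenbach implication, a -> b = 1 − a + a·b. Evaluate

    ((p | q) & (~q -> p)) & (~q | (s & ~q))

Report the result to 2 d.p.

0.06

p | q = max(a, b) on (0.72, 0.94) = 0.94
~q = 1 − 0.94 = 0.06
~q -> p  [Reichenbach: 1 − a + a·b] with a=0.06, b=0.72 → 0.98
(p | q) & (~q -> p) = min(a, b) on (0.94, 0.98) = 0.94
~q = 1 − 0.94 = 0.06
~q = 1 − 0.94 = 0.06
s & ~q = min(a, b) on (0.52, 0.06) = 0.06
~q | (s & ~q) = max(a, b) on (0.06, 0.06) = 0.06
((p | q) & (~q -> p)) & (~q | (s & ~q)) = min(a, b) on (0.94, 0.06) = 0.06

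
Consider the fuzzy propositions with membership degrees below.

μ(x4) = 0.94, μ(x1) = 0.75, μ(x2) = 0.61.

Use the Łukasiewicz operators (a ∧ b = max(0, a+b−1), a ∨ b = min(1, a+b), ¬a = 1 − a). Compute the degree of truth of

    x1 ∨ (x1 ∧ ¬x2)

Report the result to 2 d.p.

0.89

¬x2 = 1 − 0.61 = 0.39
x1 ∧ ¬x2 = max(0, a+b−1) on (0.75, 0.39) = 0.14
x1 ∨ (x1 ∧ ¬x2) = min(1, a+b) on (0.75, 0.14) = 0.89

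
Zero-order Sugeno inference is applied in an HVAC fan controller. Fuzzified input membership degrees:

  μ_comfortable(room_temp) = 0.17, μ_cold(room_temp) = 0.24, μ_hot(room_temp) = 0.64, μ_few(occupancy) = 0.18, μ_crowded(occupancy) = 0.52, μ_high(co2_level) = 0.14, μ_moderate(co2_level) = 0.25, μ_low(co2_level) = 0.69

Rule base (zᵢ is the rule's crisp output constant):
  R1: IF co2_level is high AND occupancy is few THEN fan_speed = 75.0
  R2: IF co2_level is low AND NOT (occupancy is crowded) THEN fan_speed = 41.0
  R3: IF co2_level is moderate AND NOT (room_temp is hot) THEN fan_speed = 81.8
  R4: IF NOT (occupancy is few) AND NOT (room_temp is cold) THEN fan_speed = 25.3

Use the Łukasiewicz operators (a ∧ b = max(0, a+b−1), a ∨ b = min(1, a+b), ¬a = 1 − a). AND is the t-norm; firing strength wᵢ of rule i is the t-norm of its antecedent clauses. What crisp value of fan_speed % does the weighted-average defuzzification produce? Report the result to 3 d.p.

R1 (z=75.0): high=0.14, few=0.18; AND[max(0, a+b−1)] → w = 0.00
R2 (z=41.0): low=0.69, ¬crowded=1−0.52=0.48; AND[max(0, a+b−1)] → w = 0.17
R3 (z=81.8): moderate=0.25, ¬hot=1−0.64=0.36; AND[max(0, a+b−1)] → w = 0.00
R4 (z=25.3): ¬few=1−0.18=0.82, ¬cold=1−0.24=0.76; AND[max(0, a+b−1)] → w = 0.58
Weighted average = (0.00·75.0 + 0.17·41.0 + 0.00·81.8 + 0.58·25.3) / (0.00 + 0.17 + 0.00 + 0.58)
  = 21.6440 / 0.7500 = 28.859

28.859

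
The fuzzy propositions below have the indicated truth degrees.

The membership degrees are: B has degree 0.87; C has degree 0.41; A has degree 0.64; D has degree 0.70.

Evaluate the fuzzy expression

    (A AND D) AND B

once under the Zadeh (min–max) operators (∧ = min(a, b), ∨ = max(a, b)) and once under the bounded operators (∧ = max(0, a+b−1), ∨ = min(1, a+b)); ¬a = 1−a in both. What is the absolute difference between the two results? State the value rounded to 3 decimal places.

Under Zadeh (min–max):
  A AND D = min(a, b) on (0.64, 0.70) = 0.64
  (A AND D) AND B = min(a, b) on (0.64, 0.87) = 0.64
  → value = 0.6400
Under bounded:
  A AND D = max(0, a+b−1) on (0.64, 0.70) = 0.34
  (A AND D) AND B = max(0, a+b−1) on (0.34, 0.87) = 0.21
  → value = 0.2100
|0.6400 − 0.2100| = 0.430

0.430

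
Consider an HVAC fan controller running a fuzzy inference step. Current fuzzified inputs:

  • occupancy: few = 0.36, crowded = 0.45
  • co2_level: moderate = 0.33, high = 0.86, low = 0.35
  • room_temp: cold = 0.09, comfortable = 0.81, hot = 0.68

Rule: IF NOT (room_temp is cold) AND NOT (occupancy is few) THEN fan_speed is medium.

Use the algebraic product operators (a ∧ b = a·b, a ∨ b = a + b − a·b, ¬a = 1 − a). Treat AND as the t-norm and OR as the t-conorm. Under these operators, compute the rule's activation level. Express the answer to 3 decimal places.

firing strength: ¬cold=1−0.09=0.91, ¬few=1−0.36=0.64; AND[a·b] → w = 0.5824

0.582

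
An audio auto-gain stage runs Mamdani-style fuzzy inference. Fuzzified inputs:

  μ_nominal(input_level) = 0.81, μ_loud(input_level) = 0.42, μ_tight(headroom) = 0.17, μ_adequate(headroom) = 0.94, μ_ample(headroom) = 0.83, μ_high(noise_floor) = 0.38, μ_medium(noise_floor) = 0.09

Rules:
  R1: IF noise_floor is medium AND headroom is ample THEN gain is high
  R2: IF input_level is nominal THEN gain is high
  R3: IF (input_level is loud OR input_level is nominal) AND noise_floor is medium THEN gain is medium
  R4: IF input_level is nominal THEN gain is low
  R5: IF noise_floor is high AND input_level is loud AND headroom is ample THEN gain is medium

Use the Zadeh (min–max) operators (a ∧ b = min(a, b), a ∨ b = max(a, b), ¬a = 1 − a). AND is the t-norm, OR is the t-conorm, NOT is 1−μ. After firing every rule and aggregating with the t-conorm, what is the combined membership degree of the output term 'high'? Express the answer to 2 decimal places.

0.81

R1: medium=0.09, ample=0.83; AND[min(a, b)] → w = 0.09
R2: nominal=0.81 → w = 0.81
R3: (loud=0.42 OR nominal=0.81) = 0.81; AND[min(a, b)] with medium=0.09 → w = 0.09
R4: nominal=0.81 → w = 0.81
R5: high=0.38, loud=0.42, ample=0.83; AND[min(a, b)] → w = 0.38
Rules with consequent 'high': {R1, R2} → strengths 0.09, 0.81
Aggregate via t-conorm [max(a, b)]: 0.81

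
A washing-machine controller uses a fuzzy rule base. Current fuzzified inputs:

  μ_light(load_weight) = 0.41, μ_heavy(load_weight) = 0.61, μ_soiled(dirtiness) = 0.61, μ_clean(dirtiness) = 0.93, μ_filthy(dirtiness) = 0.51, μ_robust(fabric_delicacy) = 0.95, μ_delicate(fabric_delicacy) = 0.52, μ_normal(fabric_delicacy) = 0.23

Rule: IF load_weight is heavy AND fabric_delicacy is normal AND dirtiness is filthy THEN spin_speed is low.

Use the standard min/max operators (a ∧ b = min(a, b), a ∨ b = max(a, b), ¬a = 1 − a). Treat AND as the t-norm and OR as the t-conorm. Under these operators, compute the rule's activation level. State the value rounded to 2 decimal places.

firing strength: heavy=0.61, normal=0.23, filthy=0.51; AND[min(a, b)] → w = 0.23

0.23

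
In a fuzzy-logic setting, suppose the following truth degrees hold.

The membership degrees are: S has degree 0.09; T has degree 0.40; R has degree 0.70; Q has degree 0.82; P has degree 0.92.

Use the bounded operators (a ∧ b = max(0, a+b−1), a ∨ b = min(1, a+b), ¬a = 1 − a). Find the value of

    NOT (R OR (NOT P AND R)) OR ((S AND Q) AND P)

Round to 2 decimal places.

NOT P = 1 − 0.92 = 0.08
NOT P AND R = max(0, a+b−1) on (0.08, 0.70) = 0.00
R OR (NOT P AND R) = min(1, a+b) on (0.70, 0.00) = 0.70
NOT (R OR (NOT P AND R)) = 1 − 0.70 = 0.30
S AND Q = max(0, a+b−1) on (0.09, 0.82) = 0.00
(S AND Q) AND P = max(0, a+b−1) on (0.00, 0.92) = 0.00
NOT (R OR (NOT P AND R)) OR ((S AND Q) AND P) = min(1, a+b) on (0.30, 0.00) = 0.30

0.30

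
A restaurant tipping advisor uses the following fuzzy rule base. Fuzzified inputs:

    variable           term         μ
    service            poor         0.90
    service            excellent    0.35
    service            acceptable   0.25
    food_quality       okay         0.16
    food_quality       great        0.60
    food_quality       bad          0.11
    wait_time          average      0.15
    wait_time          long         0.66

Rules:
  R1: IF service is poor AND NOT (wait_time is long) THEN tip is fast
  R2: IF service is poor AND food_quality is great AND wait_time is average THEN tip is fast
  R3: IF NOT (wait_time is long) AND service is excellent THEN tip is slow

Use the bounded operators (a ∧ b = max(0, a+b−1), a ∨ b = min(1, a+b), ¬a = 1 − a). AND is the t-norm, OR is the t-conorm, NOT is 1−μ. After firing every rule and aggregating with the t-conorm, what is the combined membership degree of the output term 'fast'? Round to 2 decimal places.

R1: poor=0.90, ¬long=1−0.66=0.34; AND[max(0, a+b−1)] → w = 0.24
R2: poor=0.90, great=0.60, average=0.15; AND[max(0, a+b−1)] → w = 0.00
R3: ¬long=1−0.66=0.34, excellent=0.35; AND[max(0, a+b−1)] → w = 0.00
Rules with consequent 'fast': {R1, R2} → strengths 0.24, 0.00
Aggregate via t-conorm [min(1, a+b)]: 0.24

0.24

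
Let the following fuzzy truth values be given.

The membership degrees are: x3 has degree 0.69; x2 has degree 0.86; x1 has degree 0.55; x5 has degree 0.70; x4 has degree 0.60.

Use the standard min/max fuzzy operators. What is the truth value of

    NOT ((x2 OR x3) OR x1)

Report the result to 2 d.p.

0.14

x2 OR x3 = max(a, b) on (0.86, 0.69) = 0.86
(x2 OR x3) OR x1 = max(a, b) on (0.86, 0.55) = 0.86
NOT ((x2 OR x3) OR x1) = 1 − 0.86 = 0.14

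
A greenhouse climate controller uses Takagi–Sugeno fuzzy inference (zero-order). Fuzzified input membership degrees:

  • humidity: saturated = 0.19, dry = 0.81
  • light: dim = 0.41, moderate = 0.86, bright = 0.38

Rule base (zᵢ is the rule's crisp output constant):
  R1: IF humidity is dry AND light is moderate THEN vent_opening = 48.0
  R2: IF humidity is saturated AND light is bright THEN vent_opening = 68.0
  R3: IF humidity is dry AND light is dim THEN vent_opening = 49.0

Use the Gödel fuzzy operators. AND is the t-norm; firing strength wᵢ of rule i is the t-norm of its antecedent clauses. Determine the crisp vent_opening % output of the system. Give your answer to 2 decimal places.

R1 (z=48.0): dry=0.81, moderate=0.86; AND[min(a, b)] → w = 0.81
R2 (z=68.0): saturated=0.19, bright=0.38; AND[min(a, b)] → w = 0.19
R3 (z=49.0): dry=0.81, dim=0.41; AND[min(a, b)] → w = 0.41
Weighted average = (0.81·48.0 + 0.19·68.0 + 0.41·49.0) / (0.81 + 0.19 + 0.41)
  = 71.8900 / 1.4100 = 50.99

50.99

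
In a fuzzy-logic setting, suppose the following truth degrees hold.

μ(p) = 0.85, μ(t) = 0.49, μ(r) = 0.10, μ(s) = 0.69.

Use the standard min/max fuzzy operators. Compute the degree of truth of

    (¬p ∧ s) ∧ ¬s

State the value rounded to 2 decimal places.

¬p = 1 − 0.85 = 0.15
¬p ∧ s = min(a, b) on (0.15, 0.69) = 0.15
¬s = 1 − 0.69 = 0.31
(¬p ∧ s) ∧ ¬s = min(a, b) on (0.15, 0.31) = 0.15

0.15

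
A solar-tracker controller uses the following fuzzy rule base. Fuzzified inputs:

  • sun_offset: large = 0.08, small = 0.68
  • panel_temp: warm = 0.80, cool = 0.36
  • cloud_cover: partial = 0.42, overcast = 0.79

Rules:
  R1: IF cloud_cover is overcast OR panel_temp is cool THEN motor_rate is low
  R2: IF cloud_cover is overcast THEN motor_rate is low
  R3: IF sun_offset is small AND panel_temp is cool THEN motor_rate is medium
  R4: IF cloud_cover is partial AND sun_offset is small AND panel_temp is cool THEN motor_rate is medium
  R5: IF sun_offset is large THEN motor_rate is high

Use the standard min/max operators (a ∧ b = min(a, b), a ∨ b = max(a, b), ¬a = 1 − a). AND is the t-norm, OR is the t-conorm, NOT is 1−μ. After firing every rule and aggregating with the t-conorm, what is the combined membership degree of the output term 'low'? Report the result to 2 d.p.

R1: overcast=0.79, cool=0.36; OR[max(a, b)] → w = 0.79
R2: overcast=0.79 → w = 0.79
R3: small=0.68, cool=0.36; AND[min(a, b)] → w = 0.36
R4: partial=0.42, small=0.68, cool=0.36; AND[min(a, b)] → w = 0.36
R5: large=0.08 → w = 0.08
Rules with consequent 'low': {R1, R2} → strengths 0.79, 0.79
Aggregate via t-conorm [max(a, b)]: 0.79

0.79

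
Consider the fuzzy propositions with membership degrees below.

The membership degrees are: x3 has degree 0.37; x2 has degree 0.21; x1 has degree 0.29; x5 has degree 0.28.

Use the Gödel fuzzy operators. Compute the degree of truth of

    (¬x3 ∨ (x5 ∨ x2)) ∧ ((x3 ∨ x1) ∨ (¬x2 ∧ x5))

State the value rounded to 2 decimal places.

0.37

¬x3 = 1 − 0.37 = 0.63
x5 ∨ x2 = max(a, b) on (0.28, 0.21) = 0.28
¬x3 ∨ (x5 ∨ x2) = max(a, b) on (0.63, 0.28) = 0.63
x3 ∨ x1 = max(a, b) on (0.37, 0.29) = 0.37
¬x2 = 1 − 0.21 = 0.79
¬x2 ∧ x5 = min(a, b) on (0.79, 0.28) = 0.28
(x3 ∨ x1) ∨ (¬x2 ∧ x5) = max(a, b) on (0.37, 0.28) = 0.37
(¬x3 ∨ (x5 ∨ x2)) ∧ ((x3 ∨ x1) ∨ (¬x2 ∧ x5)) = min(a, b) on (0.63, 0.37) = 0.37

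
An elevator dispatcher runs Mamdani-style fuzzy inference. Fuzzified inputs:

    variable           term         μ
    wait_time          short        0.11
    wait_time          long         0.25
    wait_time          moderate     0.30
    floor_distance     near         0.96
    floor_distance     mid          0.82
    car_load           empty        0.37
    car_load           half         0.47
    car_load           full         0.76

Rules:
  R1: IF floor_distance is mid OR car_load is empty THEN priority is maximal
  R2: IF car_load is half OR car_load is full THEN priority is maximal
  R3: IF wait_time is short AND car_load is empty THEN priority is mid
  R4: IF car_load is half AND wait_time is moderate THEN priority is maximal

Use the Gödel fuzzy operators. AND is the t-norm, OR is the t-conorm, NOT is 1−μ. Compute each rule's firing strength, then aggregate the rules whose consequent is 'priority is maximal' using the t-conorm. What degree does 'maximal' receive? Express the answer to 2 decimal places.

R1: mid=0.82, empty=0.37; OR[max(a, b)] → w = 0.82
R2: half=0.47, full=0.76; OR[max(a, b)] → w = 0.76
R3: short=0.11, empty=0.37; AND[min(a, b)] → w = 0.11
R4: half=0.47, moderate=0.30; AND[min(a, b)] → w = 0.30
Rules with consequent 'maximal': {R1, R2, R4} → strengths 0.82, 0.76, 0.30
Aggregate via t-conorm [max(a, b)]: 0.82

0.82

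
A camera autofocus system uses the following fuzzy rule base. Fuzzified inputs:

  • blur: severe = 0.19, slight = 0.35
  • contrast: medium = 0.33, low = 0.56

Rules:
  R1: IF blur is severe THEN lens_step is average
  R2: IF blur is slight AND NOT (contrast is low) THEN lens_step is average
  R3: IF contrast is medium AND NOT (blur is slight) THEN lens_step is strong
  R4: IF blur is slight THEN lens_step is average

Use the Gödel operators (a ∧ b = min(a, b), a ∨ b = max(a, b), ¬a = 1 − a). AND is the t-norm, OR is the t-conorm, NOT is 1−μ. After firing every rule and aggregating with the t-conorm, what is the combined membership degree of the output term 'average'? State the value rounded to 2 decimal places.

0.35

R1: severe=0.19 → w = 0.19
R2: slight=0.35, ¬low=1−0.56=0.44; AND[min(a, b)] → w = 0.35
R3: medium=0.33, ¬slight=1−0.35=0.65; AND[min(a, b)] → w = 0.33
R4: slight=0.35 → w = 0.35
Rules with consequent 'average': {R1, R2, R4} → strengths 0.19, 0.35, 0.35
Aggregate via t-conorm [max(a, b)]: 0.35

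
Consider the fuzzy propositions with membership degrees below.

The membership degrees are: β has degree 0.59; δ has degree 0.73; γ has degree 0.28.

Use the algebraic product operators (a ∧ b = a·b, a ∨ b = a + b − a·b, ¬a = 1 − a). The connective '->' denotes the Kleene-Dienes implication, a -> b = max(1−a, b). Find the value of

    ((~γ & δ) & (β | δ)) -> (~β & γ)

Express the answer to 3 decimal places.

0.533

~γ = 1 − 0.2800 = 0.7200
~γ & δ = a·b on (0.7200, 0.7300) = 0.5256
β | δ = a + b − a·b on (0.5900, 0.7300) = 0.8893
(~γ & δ) & (β | δ) = a·b on (0.5256, 0.8893) = 0.4674
~β = 1 − 0.5900 = 0.4100
~β & γ = a·b on (0.4100, 0.2800) = 0.1148
((~γ & δ) & (β | δ)) -> (~β & γ)  [Kleene-Dienes: max(1−a, b)] with a=0.4674, b=0.1148 → 0.5326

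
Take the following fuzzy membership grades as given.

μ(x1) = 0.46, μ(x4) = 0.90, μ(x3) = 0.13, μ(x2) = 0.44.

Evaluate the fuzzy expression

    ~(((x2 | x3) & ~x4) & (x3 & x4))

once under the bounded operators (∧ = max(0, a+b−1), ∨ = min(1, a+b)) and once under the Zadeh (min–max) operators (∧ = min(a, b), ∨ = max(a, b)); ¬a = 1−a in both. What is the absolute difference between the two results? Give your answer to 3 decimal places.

Under bounded:
  x2 | x3 = min(1, a+b) on (0.44, 0.13) = 0.57
  ~x4 = 1 − 0.90 = 0.10
  (x2 | x3) & ~x4 = max(0, a+b−1) on (0.57, 0.10) = 0.00
  x3 & x4 = max(0, a+b−1) on (0.13, 0.90) = 0.03
  ((x2 | x3) & ~x4) & (x3 & x4) = max(0, a+b−1) on (0.00, 0.03) = 0.00
  ~(((x2 | x3) & ~x4) & (x3 & x4)) = 1 − 0.00 = 1.00
  → value = 1.0000
Under Zadeh (min–max):
  x2 | x3 = max(a, b) on (0.44, 0.13) = 0.44
  ~x4 = 1 − 0.90 = 0.10
  (x2 | x3) & ~x4 = min(a, b) on (0.44, 0.10) = 0.10
  x3 & x4 = min(a, b) on (0.13, 0.90) = 0.13
  ((x2 | x3) & ~x4) & (x3 & x4) = min(a, b) on (0.10, 0.13) = 0.10
  ~(((x2 | x3) & ~x4) & (x3 & x4)) = 1 − 0.10 = 0.90
  → value = 0.9000
|1.0000 − 0.9000| = 0.100

0.100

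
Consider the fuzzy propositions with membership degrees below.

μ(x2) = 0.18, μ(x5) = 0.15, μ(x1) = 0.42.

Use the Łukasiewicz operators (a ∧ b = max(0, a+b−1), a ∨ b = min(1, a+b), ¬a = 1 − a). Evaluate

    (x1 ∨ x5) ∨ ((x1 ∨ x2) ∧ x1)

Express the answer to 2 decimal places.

x1 ∨ x5 = min(1, a+b) on (0.42, 0.15) = 0.57
x1 ∨ x2 = min(1, a+b) on (0.42, 0.18) = 0.60
(x1 ∨ x2) ∧ x1 = max(0, a+b−1) on (0.60, 0.42) = 0.02
(x1 ∨ x5) ∨ ((x1 ∨ x2) ∧ x1) = min(1, a+b) on (0.57, 0.02) = 0.59

0.59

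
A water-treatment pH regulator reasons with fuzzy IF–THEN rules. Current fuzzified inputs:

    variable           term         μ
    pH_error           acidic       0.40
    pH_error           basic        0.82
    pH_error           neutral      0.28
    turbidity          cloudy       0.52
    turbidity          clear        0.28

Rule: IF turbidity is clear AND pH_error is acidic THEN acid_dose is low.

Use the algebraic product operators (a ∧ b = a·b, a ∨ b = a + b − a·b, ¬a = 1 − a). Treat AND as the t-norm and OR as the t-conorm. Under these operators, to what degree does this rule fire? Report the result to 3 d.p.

0.112

firing strength: clear=0.28, acidic=0.40; AND[a·b] → w = 0.1120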